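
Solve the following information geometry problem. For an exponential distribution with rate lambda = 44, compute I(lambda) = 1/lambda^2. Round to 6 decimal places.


Fisher information for exponential: I(lambda) = 1/lambda^2.
lambda = 44, lambda^2 = 1936.
I = 1/1936 = 0.000517

0.000517


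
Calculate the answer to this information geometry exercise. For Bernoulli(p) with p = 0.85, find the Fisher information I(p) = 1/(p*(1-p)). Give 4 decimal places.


For Bernoulli(p), Fisher information is I(p) = 1/(p*(1-p)).
p = 0.85, 1-p = 0.15.
p*(1-p) = 0.1275.
I(p) = 1/0.1275 = 7.8431

7.8431


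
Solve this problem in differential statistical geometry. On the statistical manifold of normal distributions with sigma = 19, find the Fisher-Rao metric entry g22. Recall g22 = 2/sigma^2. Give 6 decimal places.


For the 2-parameter normal family, the Fisher metric has:
  g11 = 1/sigma^2, g22 = 2/sigma^2.
sigma = 19, sigma^2 = 361.
g22 = 0.005540

0.005540


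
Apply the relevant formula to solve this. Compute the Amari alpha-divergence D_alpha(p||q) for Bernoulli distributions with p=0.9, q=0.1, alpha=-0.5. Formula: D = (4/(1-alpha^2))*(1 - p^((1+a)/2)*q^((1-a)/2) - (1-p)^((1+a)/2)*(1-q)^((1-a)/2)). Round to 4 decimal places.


Amari alpha-divergence:
D = (4/(1-alpha^2))*(1 - p^((1+a)/2)*q^((1-a)/2) - (1-p)^((1+a)/2)*(1-q)^((1-a)/2)).
alpha = -0.5, p = 0.9, q = 0.1.
e1 = (1+alpha)/2 = 0.25, e2 = (1-alpha)/2 = 0.75.
t1 = p^e1 * q^e2 = 0.9^0.25 * 0.1^0.75 = 0.173205.
t2 = (1-p)^e1 * (1-q)^e2 = 0.1^0.25 * 0.9^0.75 = 0.519615.
4/(1-alpha^2) = 5.333333.
D = 5.333333*(1 - 0.173205 - 0.519615) = 1.6383

1.6383


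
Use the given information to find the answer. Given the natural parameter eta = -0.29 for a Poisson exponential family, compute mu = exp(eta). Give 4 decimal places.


Expectation parameter for Poisson exponential family:
mu = exp(eta).
eta = -0.29.
mu = exp(-0.29) = 0.7483

0.7483


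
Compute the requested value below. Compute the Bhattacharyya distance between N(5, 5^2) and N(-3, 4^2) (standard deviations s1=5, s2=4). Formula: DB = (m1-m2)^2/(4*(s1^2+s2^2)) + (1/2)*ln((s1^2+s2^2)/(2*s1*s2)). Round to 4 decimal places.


Bhattacharyya distance between two Gaussians:
DB = (m1-m2)^2/(4*(s1^2+s2^2)) + (1/2)*ln((s1^2+s2^2)/(2*s1*s2)).
(m1-m2)^2 = (8)^2 = 64.
s1^2+s2^2 = 25 + 16 = 41.
term1 = 64/164 = 0.390244.
term2 = 0.5*ln(41/40.0) = 0.012346.
DB = 0.390244 + 0.012346 = 0.4026

0.4026


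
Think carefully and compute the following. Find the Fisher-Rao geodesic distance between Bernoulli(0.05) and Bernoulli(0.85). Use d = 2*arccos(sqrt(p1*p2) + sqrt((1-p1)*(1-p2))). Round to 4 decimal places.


Geodesic distance on Bernoulli manifold:
d(p1,p2) = 2*arccos(sqrt(p1*p2) + sqrt((1-p1)*(1-p2))).
sqrt(p1*p2) = sqrt(0.05*0.85) = 0.206155.
sqrt((1-p1)*(1-p2)) = sqrt(0.95*0.15) = 0.377492.
arg = 0.206155 + 0.377492 = 0.583647.
d = 2*arccos(0.583647) = 1.8952

1.8952


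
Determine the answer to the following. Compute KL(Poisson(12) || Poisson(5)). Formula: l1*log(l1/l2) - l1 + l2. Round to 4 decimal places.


KL divergence for Poisson:
KL = l1*log(l1/l2) - l1 + l2.
l1 = 12, l2 = 5.
log(12/5) = 0.875469.
l1*log(l1/l2) = 12 * 0.875469 = 10.505625.
KL = 10.505625 - 12 + 5 = 3.5056

3.5056


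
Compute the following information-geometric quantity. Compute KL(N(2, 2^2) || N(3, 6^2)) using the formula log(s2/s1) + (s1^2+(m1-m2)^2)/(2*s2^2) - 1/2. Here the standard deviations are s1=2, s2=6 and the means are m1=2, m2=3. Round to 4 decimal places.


KL divergence between normal distributions:
KL = log(s2/s1) + (s1^2 + (m1-m2)^2)/(2*s2^2) - 1/2.
log(6/2) = 1.098612.
(2^2 + (2-3)^2)/(2*6^2) = (4 + 1)/72 = 0.069444.
KL = 1.098612 + 0.069444 - 0.5 = 0.6681

0.6681


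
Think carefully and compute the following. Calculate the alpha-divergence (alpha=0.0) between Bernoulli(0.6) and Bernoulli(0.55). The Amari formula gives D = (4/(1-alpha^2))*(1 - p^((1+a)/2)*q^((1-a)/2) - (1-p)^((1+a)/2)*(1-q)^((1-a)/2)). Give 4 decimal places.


Amari alpha-divergence:
D = (4/(1-alpha^2))*(1 - p^((1+a)/2)*q^((1-a)/2) - (1-p)^((1+a)/2)*(1-q)^((1-a)/2)).
alpha = 0.0, p = 0.6, q = 0.55.
e1 = (1+alpha)/2 = 0.5, e2 = (1-alpha)/2 = 0.5.
t1 = p^e1 * q^e2 = 0.6^0.5 * 0.55^0.5 = 0.574456.
t2 = (1-p)^e1 * (1-q)^e2 = 0.4^0.5 * 0.45^0.5 = 0.424264.
4/(1-alpha^2) = 4.0.
D = 4.0*(1 - 0.574456 - 0.424264) = 0.0051

0.0051


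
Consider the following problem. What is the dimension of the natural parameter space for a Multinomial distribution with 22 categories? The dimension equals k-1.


Exponential family dimension calculation:
For Multinomial with k=22 categories, dim = k-1 = 21.

21


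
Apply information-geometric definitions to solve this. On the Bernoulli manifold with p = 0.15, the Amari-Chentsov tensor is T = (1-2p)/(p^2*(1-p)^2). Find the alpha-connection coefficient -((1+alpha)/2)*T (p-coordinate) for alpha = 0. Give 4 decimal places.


Skewness (Amari-Chentsov) tensor: T = (1-2p)/(p^2*(1-p)^2).
p = 0.15, 1-2p = 0.7, p^2 = 0.0225, (1-p)^2 = 0.7225.
T = 0.7/(0.0225 * 0.7225) = 43.060361.
In the p-coordinate, Gamma^(alpha) = Gamma^(0) - (alpha/2)*T with Gamma^(0) = (1/2)*g'(p) = -T/2,
so Gamma^(alpha) = -((1+alpha)/2)*T.
alpha = 0, -(1+alpha)/2 = -0.5.
Gamma = -0.5 * 43.060361 = -21.5302

-21.5302


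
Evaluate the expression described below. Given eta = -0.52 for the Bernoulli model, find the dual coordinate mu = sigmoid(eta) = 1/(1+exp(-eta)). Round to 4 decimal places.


Dual coordinate (expectation parameter) for Bernoulli:
mu = 1/(1+exp(-eta)).
eta = -0.52.
exp(-eta) = exp(0.52) = 1.682028.
mu = 1/(1+1.682028) = 0.3729

0.3729


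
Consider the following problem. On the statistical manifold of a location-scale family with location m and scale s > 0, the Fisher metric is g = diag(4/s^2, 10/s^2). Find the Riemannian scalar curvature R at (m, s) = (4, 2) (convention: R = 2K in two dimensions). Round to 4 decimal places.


The metric has the form g = (A dm^2 + B ds^2)/s^2 with A = 4, B = 10.
Substitute u = sqrt(A/B)*m: g = B*(du^2 + ds^2)/s^2, i.e. B times the
Poincare upper half-plane metric, which has constant Gaussian curvature -1.
Scaling a 2D metric by a constant c divides the Gaussian curvature by c,
so K = -1/B = -1/(10) = -0.1000 everywhere (the point (m, s) = (4, 2) is irrelevant:
the curvature is constant).
Scalar curvature in dimension 2: R = 2K = -2/(10) = -0.2000.

-0.2000


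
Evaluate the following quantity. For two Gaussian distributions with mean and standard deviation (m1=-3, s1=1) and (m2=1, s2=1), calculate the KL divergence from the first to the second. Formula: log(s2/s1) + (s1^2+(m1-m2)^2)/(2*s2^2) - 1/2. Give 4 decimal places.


KL divergence between normal distributions:
KL = log(s2/s1) + (s1^2 + (m1-m2)^2)/(2*s2^2) - 1/2.
log(1/1) = 0.0.
(1^2 + (-3-1)^2)/(2*1^2) = (1 + 16)/2 = 8.5.
KL = 0.0 + 8.5 - 0.5 = 8.0000

8.0000


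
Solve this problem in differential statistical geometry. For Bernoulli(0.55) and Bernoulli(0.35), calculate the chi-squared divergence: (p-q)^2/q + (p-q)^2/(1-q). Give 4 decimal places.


Chi-squared divergence between Bernoulli distributions:
chi^2 = (p-q)^2/q + (p-q)^2/(1-q).
p = 0.55, q = 0.35, p-q = 0.2.
(p-q)^2 = 0.04.
term1 = 0.04/0.35 = 0.114286.
term2 = 0.04/0.65 = 0.061538.
chi^2 = 0.114286 + 0.061538 = 0.1758

0.1758


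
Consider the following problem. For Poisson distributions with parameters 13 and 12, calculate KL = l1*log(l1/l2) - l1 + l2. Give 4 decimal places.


KL divergence for Poisson:
KL = l1*log(l1/l2) - l1 + l2.
l1 = 13, l2 = 12.
log(13/12) = 0.080043.
l1*log(l1/l2) = 13 * 0.080043 = 1.040555.
KL = 1.040555 - 13 + 12 = 0.0406

0.0406


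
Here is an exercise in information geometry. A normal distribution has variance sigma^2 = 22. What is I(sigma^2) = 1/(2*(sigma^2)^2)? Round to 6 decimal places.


Fisher information for variance: I(sigma^2) = 1/(2*sigma^4).
sigma^2 = 22, so sigma^4 = 484.
I = 1/(2*484) = 1/968 = 0.001033

0.001033


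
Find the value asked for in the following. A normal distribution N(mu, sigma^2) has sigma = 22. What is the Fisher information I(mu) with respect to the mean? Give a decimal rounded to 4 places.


The Fisher information for the mean of a normal distribution is I(mu) = 1/sigma^2.
sigma = 22, so sigma^2 = 484.
I(mu) = 1/484 = 0.0021

0.0021


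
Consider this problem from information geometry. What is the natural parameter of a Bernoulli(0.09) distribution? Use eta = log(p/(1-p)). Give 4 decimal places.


Natural parameter for Bernoulli: eta = log(p/(1-p)).
p = 0.09, 1-p = 0.91.
p/(1-p) = 0.098901.
eta = log(0.098901) = -2.3136

-2.3136


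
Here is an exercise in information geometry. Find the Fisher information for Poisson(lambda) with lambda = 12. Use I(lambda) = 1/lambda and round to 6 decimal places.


Fisher information for Poisson: I(lambda) = 1/lambda.
lambda = 12.
I(lambda) = 1/12 = 0.083333

0.083333


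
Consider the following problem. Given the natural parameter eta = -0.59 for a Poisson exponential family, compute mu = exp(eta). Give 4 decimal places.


Expectation parameter for Poisson exponential family:
mu = exp(eta).
eta = -0.59.
mu = exp(-0.59) = 0.5543

0.5543


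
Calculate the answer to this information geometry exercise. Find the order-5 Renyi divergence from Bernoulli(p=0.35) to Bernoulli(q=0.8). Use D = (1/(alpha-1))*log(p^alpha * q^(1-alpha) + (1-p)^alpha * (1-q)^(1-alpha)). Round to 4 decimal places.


Renyi divergence of order alpha between Bernoulli distributions:
D = (1/(alpha-1))*log(p^alpha * q^(1-alpha) + (1-p)^alpha * (1-q)^(1-alpha)).
alpha = 5, p = 0.35, q = 0.8.
p^alpha * q^(1-alpha) = 0.35^5 * 0.8^-4 = 0.012823.
(1-p)^alpha * (1-q)^(1-alpha) = 0.65^5 * 0.2^-4 = 72.518164.
sum = 0.012823 + 72.518164 = 72.530987.
D = (1/4)*log(72.530987) = 1.0710

1.0710


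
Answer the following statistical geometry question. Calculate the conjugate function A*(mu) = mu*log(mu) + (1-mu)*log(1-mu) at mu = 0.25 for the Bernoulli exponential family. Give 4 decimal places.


Legendre transform for Bernoulli:
A*(mu) = mu*log(mu) + (1-mu)*log(1-mu).
mu = 0.25, 1-mu = 0.75.
mu*log(mu) = 0.25*log(0.25) = -0.346574.
(1-mu)*log(1-mu) = 0.75*log(0.75) = -0.215762.
A* = -0.346574 + -0.215762 = -0.5623

-0.5623


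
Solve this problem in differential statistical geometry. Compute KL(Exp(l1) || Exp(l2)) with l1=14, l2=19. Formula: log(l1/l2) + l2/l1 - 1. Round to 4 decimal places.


KL divergence for exponential family:
KL = log(l1/l2) + l2/l1 - 1.
log(14/19) = -0.305382.
19/14 = 1.357143.
KL = -0.305382 + 1.357143 - 1 = 0.0518

0.0518


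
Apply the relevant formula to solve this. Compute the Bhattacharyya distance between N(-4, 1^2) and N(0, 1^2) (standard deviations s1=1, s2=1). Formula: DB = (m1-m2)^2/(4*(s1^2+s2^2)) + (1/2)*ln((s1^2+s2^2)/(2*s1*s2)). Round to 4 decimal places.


Bhattacharyya distance between two Gaussians:
DB = (m1-m2)^2/(4*(s1^2+s2^2)) + (1/2)*ln((s1^2+s2^2)/(2*s1*s2)).
(m1-m2)^2 = (-4)^2 = 16.
s1^2+s2^2 = 1 + 1 = 2.
term1 = 16/8 = 2.0.
term2 = 0.5*ln(2/2.0) = 0.0.
DB = 2.0 + 0.0 = 2.0000

2.0000


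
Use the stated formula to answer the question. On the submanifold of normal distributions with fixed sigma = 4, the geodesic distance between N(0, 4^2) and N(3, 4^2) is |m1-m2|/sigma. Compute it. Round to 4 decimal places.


On the fixed-variance normal subfamily, geodesic distance = |m1-m2|/sigma.
|0 - 3| = 3.
sigma = 4.
d = 3/4 = 0.7500

0.7500


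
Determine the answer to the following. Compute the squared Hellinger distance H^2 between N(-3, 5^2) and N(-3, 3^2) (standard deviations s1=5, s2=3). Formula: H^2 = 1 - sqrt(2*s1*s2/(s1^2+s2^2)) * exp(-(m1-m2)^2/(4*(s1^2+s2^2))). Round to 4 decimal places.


Squared Hellinger distance for Gaussians:
H^2 = 1 - sqrt(2*s1*s2/(s1^2+s2^2)) * exp(-(m1-m2)^2/(4*(s1^2+s2^2))).
s1^2 = 25, s2^2 = 9, s1^2+s2^2 = 34.
sqrt(2*5*3/(34)) = 0.939336.
(m1-m2)^2 = (0)^2 = 0.
exp(-0/(4*34)) = exp(0.0) = 1.0.
H^2 = 1 - 0.939336*1.0 = 0.0607

0.0607


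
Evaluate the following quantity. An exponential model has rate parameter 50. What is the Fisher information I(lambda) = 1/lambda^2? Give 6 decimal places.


Fisher information for exponential: I(lambda) = 1/lambda^2.
lambda = 50, lambda^2 = 2500.
I = 1/2500 = 0.000400

0.000400


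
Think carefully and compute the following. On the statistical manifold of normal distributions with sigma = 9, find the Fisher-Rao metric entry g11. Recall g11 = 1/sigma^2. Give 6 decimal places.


For the 2-parameter normal family, the Fisher metric has:
  g11 = 1/sigma^2, g22 = 2/sigma^2.
sigma = 9, sigma^2 = 81.
g11 = 0.012346

0.012346


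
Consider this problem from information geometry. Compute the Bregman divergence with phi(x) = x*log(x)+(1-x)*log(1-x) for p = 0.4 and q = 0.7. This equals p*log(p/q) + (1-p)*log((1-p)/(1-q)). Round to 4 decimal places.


Bregman divergence with negative entropy generator:
D = p*log(p/q) + (1-p)*log((1-p)/(1-q)).
p = 0.4, q = 0.7.
p*log(p/q) = 0.4*log(0.4/0.7) = -0.223846.
(1-p)*log((1-p)/(1-q)) = 0.6*log(0.6/0.3) = 0.415888.
D = -0.223846 + 0.415888 = 0.1920

0.1920


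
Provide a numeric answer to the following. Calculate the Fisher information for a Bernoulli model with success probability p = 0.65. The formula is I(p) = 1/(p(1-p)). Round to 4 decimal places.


For Bernoulli(p), Fisher information is I(p) = 1/(p*(1-p)).
p = 0.65, 1-p = 0.35.
p*(1-p) = 0.2275.
I(p) = 1/0.2275 = 4.3956

4.3956


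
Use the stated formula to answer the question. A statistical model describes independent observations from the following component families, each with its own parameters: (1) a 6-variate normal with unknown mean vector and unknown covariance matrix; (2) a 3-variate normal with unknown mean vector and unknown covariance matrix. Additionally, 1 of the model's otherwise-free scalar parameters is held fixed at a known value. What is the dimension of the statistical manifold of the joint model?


The dimension of a statistical manifold equals the number of free
(independent) real parameters of the model. For a product of independent
blocks the parameter counts add.
- 6-variate normal: 6 (mean) + 6*7/2 = 21 (symmetric covariance) = 27.
- 3-variate normal: 3 (mean) + 3*4/2 = 6 (symmetric covariance) = 9.
Total = 27 + 9 = 36.
1 parameter(s) fixed at known values: 36 - 1 = 35.
Dimension = 35

35


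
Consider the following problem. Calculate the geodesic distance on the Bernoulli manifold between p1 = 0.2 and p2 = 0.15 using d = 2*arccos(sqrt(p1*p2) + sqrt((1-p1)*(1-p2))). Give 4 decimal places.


Geodesic distance on Bernoulli manifold:
d(p1,p2) = 2*arccos(sqrt(p1*p2) + sqrt((1-p1)*(1-p2))).
sqrt(p1*p2) = sqrt(0.2*0.15) = 0.173205.
sqrt((1-p1)*(1-p2)) = sqrt(0.8*0.85) = 0.824621.
arg = 0.173205 + 0.824621 = 0.997826.
d = 2*arccos(0.997826) = 0.1319

0.1319


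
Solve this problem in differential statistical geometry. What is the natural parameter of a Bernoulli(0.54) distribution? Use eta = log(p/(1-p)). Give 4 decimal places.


Natural parameter for Bernoulli: eta = log(p/(1-p)).
p = 0.54, 1-p = 0.46.
p/(1-p) = 1.173913.
eta = log(1.173913) = 0.1603

0.1603


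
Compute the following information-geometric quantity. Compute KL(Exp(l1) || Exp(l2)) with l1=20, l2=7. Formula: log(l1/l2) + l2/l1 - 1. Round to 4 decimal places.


KL divergence for exponential family:
KL = log(l1/l2) + l2/l1 - 1.
log(20/7) = 1.049822.
7/20 = 0.35.
KL = 1.049822 + 0.35 - 1 = 0.3998

0.3998


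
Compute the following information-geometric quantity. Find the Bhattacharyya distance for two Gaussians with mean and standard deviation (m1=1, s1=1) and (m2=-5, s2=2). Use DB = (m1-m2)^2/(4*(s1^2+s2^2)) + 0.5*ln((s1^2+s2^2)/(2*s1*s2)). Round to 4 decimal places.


Bhattacharyya distance between two Gaussians:
DB = (m1-m2)^2/(4*(s1^2+s2^2)) + (1/2)*ln((s1^2+s2^2)/(2*s1*s2)).
(m1-m2)^2 = (6)^2 = 36.
s1^2+s2^2 = 1 + 4 = 5.
term1 = 36/20 = 1.8.
term2 = 0.5*ln(5/4.0) = 0.111572.
DB = 1.8 + 0.111572 = 1.9116

1.9116


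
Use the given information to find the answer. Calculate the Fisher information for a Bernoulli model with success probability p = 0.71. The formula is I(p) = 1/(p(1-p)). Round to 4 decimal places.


For Bernoulli(p), Fisher information is I(p) = 1/(p*(1-p)).
p = 0.71, 1-p = 0.29.
p*(1-p) = 0.2059.
I(p) = 1/0.2059 = 4.8567

4.8567


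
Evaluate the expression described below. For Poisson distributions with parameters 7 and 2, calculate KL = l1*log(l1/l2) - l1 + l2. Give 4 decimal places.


KL divergence for Poisson:
KL = l1*log(l1/l2) - l1 + l2.
l1 = 7, l2 = 2.
log(7/2) = 1.252763.
l1*log(l1/l2) = 7 * 1.252763 = 8.769341.
KL = 8.769341 - 7 + 2 = 3.7693

3.7693


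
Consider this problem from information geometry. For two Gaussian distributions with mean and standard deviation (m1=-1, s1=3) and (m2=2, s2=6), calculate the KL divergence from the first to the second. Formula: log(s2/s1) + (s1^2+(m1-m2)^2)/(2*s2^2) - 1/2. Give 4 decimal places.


KL divergence between normal distributions:
KL = log(s2/s1) + (s1^2 + (m1-m2)^2)/(2*s2^2) - 1/2.
log(6/3) = 0.693147.
(3^2 + (-1-2)^2)/(2*6^2) = (9 + 9)/72 = 0.25.
KL = 0.693147 + 0.25 - 0.5 = 0.4431

0.4431


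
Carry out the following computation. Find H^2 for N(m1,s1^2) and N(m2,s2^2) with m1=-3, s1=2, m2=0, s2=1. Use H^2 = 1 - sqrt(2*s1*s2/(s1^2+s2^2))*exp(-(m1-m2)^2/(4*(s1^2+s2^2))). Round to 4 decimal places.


Squared Hellinger distance for Gaussians:
H^2 = 1 - sqrt(2*s1*s2/(s1^2+s2^2)) * exp(-(m1-m2)^2/(4*(s1^2+s2^2))).
s1^2 = 4, s2^2 = 1, s1^2+s2^2 = 5.
sqrt(2*2*1/(5)) = 0.894427.
(m1-m2)^2 = (-3)^2 = 9.
exp(-9/(4*5)) = exp(-0.45) = 0.637628.
H^2 = 1 - 0.894427*0.637628 = 0.4297

0.4297


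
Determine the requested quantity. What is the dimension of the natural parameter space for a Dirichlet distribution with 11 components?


Exponential family dimension calculation:
Dirichlet with 11 components has 11 natural parameters.

11


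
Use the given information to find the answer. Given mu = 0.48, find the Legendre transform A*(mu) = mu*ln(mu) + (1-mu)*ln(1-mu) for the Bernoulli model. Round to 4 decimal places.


Legendre transform for Bernoulli:
A*(mu) = mu*log(mu) + (1-mu)*log(1-mu).
mu = 0.48, 1-mu = 0.52.
mu*log(mu) = 0.48*log(0.48) = -0.352305.
(1-mu)*log(1-mu) = 0.52*log(0.52) = -0.340042.
A* = -0.352305 + -0.340042 = -0.6923

-0.6923


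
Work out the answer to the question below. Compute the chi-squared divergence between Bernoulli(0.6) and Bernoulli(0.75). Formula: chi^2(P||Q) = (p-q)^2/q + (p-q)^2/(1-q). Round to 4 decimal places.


Chi-squared divergence between Bernoulli distributions:
chi^2 = (p-q)^2/q + (p-q)^2/(1-q).
p = 0.6, q = 0.75, p-q = -0.15.
(p-q)^2 = 0.0225.
term1 = 0.0225/0.75 = 0.03.
term2 = 0.0225/0.25 = 0.09.
chi^2 = 0.03 + 0.09 = 0.1200

0.1200


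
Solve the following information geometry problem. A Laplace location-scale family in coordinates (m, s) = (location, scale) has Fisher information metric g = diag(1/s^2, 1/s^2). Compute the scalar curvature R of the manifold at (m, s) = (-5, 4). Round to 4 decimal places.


The metric has the form g = (A dm^2 + B ds^2)/s^2 with A = 1, B = 1.
Substitute u = sqrt(A/B)*m: g = B*(du^2 + ds^2)/s^2, i.e. B times the
Poincare upper half-plane metric, which has constant Gaussian curvature -1.
Scaling a 2D metric by a constant c divides the Gaussian curvature by c,
so K = -1/B = -1/(1) = -1.0000 everywhere (the point (m, s) = (-5, 4) is irrelevant:
the curvature is constant).
Scalar curvature in dimension 2: R = 2K = -2/(1) = -2.0000.

-2.0000


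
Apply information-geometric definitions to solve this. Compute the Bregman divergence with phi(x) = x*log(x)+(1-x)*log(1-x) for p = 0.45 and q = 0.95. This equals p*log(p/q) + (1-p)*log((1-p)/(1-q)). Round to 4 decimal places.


Bregman divergence with negative entropy generator:
D = p*log(p/q) + (1-p)*log((1-p)/(1-q)).
p = 0.45, q = 0.95.
p*log(p/q) = 0.45*log(0.45/0.95) = -0.336246.
(1-p)*log((1-p)/(1-q)) = 0.55*log(0.55/0.05) = 1.318842.
D = -0.336246 + 1.318842 = 0.9826

0.9826


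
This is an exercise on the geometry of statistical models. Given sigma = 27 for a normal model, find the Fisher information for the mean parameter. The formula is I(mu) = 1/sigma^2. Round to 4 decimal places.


The Fisher information for the mean of a normal distribution is I(mu) = 1/sigma^2.
sigma = 27, so sigma^2 = 729.
I(mu) = 1/729 = 0.0014

0.0014


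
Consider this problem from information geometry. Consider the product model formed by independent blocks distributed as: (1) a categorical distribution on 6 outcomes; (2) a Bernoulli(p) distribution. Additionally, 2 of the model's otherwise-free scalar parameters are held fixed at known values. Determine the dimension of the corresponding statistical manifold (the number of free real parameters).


The dimension of a statistical manifold equals the number of free
(independent) real parameters of the model. For a product of independent
blocks the parameter counts add.
- categorical on 6 outcomes (probabilities sum to 1): 6-1 = 5.
- Bernoulli (p): 1.
Total = 5 + 1 = 6.
2 parameter(s) fixed at known values: 6 - 2 = 4.
Dimension = 4

4


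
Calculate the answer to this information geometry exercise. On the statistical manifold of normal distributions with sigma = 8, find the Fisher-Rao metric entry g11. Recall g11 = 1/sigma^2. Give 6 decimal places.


For the 2-parameter normal family, the Fisher metric has:
  g11 = 1/sigma^2, g22 = 2/sigma^2.
sigma = 8, sigma^2 = 64.
g11 = 0.015625

0.015625


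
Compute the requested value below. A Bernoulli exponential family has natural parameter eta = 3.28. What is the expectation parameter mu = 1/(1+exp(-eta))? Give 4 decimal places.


Dual coordinate (expectation parameter) for Bernoulli:
mu = 1/(1+exp(-eta)).
eta = 3.28.
exp(-eta) = exp(-3.28) = 0.037628.
mu = 1/(1+0.037628) = 0.9637

0.9637


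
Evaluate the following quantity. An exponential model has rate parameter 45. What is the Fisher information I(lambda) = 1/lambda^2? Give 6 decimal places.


Fisher information for exponential: I(lambda) = 1/lambda^2.
lambda = 45, lambda^2 = 2025.
I = 1/2025 = 0.000494

0.000494


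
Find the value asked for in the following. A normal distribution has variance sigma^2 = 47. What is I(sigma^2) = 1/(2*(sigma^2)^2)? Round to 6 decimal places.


Fisher information for variance: I(sigma^2) = 1/(2*sigma^4).
sigma^2 = 47, so sigma^4 = 2209.
I = 1/(2*2209) = 1/4418 = 0.000226

0.000226


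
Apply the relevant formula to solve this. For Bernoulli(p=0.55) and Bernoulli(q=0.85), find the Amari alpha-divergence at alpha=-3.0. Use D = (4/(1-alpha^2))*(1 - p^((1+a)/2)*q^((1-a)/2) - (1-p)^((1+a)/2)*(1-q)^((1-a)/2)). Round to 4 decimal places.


Amari alpha-divergence:
D = (4/(1-alpha^2))*(1 - p^((1+a)/2)*q^((1-a)/2) - (1-p)^((1+a)/2)*(1-q)^((1-a)/2)).
alpha = -3.0, p = 0.55, q = 0.85.
e1 = (1+alpha)/2 = -1.0, e2 = (1-alpha)/2 = 2.0.
t1 = p^e1 * q^e2 = 0.55^-1.0 * 0.85^2.0 = 1.313636.
t2 = (1-p)^e1 * (1-q)^e2 = 0.45^-1.0 * 0.15^2.0 = 0.05.
4/(1-alpha^2) = -0.5.
D = -0.5*(1 - 1.313636 - 0.05) = 0.1818

0.1818


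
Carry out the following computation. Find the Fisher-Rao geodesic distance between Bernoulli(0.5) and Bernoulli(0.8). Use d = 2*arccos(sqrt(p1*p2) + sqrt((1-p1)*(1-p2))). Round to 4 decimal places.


Geodesic distance on Bernoulli manifold:
d(p1,p2) = 2*arccos(sqrt(p1*p2) + sqrt((1-p1)*(1-p2))).
sqrt(p1*p2) = sqrt(0.5*0.8) = 0.632456.
sqrt((1-p1)*(1-p2)) = sqrt(0.5*0.2) = 0.316228.
arg = 0.632456 + 0.316228 = 0.948683.
d = 2*arccos(0.948683) = 0.6435

0.6435


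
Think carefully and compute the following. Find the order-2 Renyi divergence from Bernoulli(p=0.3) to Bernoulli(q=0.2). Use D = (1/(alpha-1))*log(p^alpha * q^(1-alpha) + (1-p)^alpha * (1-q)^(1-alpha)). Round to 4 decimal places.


Renyi divergence of order alpha between Bernoulli distributions:
D = (1/(alpha-1))*log(p^alpha * q^(1-alpha) + (1-p)^alpha * (1-q)^(1-alpha)).
alpha = 2, p = 0.3, q = 0.2.
p^alpha * q^(1-alpha) = 0.3^2 * 0.2^-1 = 0.45.
(1-p)^alpha * (1-q)^(1-alpha) = 0.7^2 * 0.8^-1 = 0.6125.
sum = 0.45 + 0.6125 = 1.0625.
D = (1/1)*log(1.0625) = 0.0606

0.0606


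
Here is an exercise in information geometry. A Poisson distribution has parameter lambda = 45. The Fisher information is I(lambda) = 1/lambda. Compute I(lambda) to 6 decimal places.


Fisher information for Poisson: I(lambda) = 1/lambda.
lambda = 45.
I(lambda) = 1/45 = 0.022222

0.022222


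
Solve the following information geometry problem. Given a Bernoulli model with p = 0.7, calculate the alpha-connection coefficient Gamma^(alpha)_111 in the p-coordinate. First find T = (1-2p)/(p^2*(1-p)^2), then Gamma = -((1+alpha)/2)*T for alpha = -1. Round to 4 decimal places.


Skewness (Amari-Chentsov) tensor: T = (1-2p)/(p^2*(1-p)^2).
p = 0.7, 1-2p = -0.4, p^2 = 0.49, (1-p)^2 = 0.09.
T = -0.4/(0.49 * 0.09) = -9.070295.
In the p-coordinate, Gamma^(alpha) = Gamma^(0) - (alpha/2)*T with Gamma^(0) = (1/2)*g'(p) = -T/2,
so Gamma^(alpha) = -((1+alpha)/2)*T.
alpha = -1, -(1+alpha)/2 = 0.0.
Gamma = 0.0 * -9.070295 = 0.0000

0.0000


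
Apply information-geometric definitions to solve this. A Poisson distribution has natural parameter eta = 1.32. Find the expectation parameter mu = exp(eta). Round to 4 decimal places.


Expectation parameter for Poisson exponential family:
mu = exp(eta).
eta = 1.32.
mu = exp(1.32) = 3.7434

3.7434


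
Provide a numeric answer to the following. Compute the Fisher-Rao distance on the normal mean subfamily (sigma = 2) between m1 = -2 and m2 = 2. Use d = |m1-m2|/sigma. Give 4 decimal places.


On the fixed-variance normal subfamily, geodesic distance = |m1-m2|/sigma.
|-2 - 2| = 4.
sigma = 2.
d = 4/2 = 2.0000

2.0000


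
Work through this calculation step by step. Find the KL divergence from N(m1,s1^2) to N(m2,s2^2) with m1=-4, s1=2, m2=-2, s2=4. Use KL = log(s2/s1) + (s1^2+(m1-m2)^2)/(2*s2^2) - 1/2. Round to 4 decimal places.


KL divergence between normal distributions:
KL = log(s2/s1) + (s1^2 + (m1-m2)^2)/(2*s2^2) - 1/2.
log(4/2) = 0.693147.
(2^2 + (-4--2)^2)/(2*4^2) = (4 + 4)/32 = 0.25.
KL = 0.693147 + 0.25 - 0.5 = 0.4431

0.4431


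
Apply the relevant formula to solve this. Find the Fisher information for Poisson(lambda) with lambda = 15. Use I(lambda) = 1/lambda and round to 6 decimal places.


Fisher information for Poisson: I(lambda) = 1/lambda.
lambda = 15.
I(lambda) = 1/15 = 0.066667

0.066667


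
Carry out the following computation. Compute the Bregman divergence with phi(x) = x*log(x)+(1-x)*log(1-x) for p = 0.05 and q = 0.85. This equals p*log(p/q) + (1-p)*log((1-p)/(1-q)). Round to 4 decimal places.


Bregman divergence with negative entropy generator:
D = p*log(p/q) + (1-p)*log((1-p)/(1-q)).
p = 0.05, q = 0.85.
p*log(p/q) = 0.05*log(0.05/0.85) = -0.141661.
(1-p)*log((1-p)/(1-q)) = 0.95*log(0.95/0.15) = 1.753535.
D = -0.141661 + 1.753535 = 1.6119

1.6119


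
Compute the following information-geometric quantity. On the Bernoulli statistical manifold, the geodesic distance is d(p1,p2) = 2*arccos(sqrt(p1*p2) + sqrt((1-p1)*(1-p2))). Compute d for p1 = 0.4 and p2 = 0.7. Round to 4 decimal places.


Geodesic distance on Bernoulli manifold:
d(p1,p2) = 2*arccos(sqrt(p1*p2) + sqrt((1-p1)*(1-p2))).
sqrt(p1*p2) = sqrt(0.4*0.7) = 0.52915.
sqrt((1-p1)*(1-p2)) = sqrt(0.6*0.3) = 0.424264.
arg = 0.52915 + 0.424264 = 0.953414.
d = 2*arccos(0.953414) = 0.6129

0.6129


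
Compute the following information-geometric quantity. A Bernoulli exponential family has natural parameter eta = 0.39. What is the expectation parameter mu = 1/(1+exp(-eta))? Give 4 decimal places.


Dual coordinate (expectation parameter) for Bernoulli:
mu = 1/(1+exp(-eta)).
eta = 0.39.
exp(-eta) = exp(-0.39) = 0.677057.
mu = 1/(1+0.677057) = 0.5963

0.5963


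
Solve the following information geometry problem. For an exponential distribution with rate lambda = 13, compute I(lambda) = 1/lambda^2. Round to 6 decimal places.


Fisher information for exponential: I(lambda) = 1/lambda^2.
lambda = 13, lambda^2 = 169.
I = 1/169 = 0.005917

0.005917


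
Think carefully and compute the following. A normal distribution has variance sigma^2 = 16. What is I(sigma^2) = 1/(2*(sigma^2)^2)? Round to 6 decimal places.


Fisher information for variance: I(sigma^2) = 1/(2*sigma^4).
sigma^2 = 16, so sigma^4 = 256.
I = 1/(2*256) = 1/512 = 0.001953

0.001953


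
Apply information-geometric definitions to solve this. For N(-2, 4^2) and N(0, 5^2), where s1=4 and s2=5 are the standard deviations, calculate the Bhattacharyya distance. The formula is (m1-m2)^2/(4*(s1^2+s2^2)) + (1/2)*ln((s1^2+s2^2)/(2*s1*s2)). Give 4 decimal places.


Bhattacharyya distance between two Gaussians:
DB = (m1-m2)^2/(4*(s1^2+s2^2)) + (1/2)*ln((s1^2+s2^2)/(2*s1*s2)).
(m1-m2)^2 = (-2)^2 = 4.
s1^2+s2^2 = 16 + 25 = 41.
term1 = 4/164 = 0.02439.
term2 = 0.5*ln(41/40.0) = 0.012346.
DB = 0.02439 + 0.012346 = 0.0367

0.0367


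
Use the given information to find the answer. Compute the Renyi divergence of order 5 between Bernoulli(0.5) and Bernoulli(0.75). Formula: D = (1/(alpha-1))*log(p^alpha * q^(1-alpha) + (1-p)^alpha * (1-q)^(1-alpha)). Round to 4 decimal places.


Renyi divergence of order alpha between Bernoulli distributions:
D = (1/(alpha-1))*log(p^alpha * q^(1-alpha) + (1-p)^alpha * (1-q)^(1-alpha)).
alpha = 5, p = 0.5, q = 0.75.
p^alpha * q^(1-alpha) = 0.5^5 * 0.75^-4 = 0.098765.
(1-p)^alpha * (1-q)^(1-alpha) = 0.5^5 * 0.25^-4 = 8.0.
sum = 0.098765 + 8.0 = 8.098765.
D = (1/4)*log(8.098765) = 0.5229

0.5229


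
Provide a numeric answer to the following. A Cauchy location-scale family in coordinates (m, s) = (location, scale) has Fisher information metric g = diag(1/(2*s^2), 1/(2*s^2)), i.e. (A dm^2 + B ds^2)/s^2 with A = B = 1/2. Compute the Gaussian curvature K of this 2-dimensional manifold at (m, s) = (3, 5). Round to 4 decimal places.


The metric has the form g = (A dm^2 + B ds^2)/s^2 with A = 1/2, B = 1/2.
Substitute u = sqrt(A/B)*m: g = B*(du^2 + ds^2)/s^2, i.e. B times the
Poincare upper half-plane metric, which has constant Gaussian curvature -1.
Scaling a 2D metric by a constant c divides the Gaussian curvature by c,
so K = -1/B = -1/(1/2) = -2.0000 everywhere (the point (m, s) = (3, 5) is irrelevant:
the curvature is constant).
The requested Gaussian curvature is K = -2.0000.

-2.0000


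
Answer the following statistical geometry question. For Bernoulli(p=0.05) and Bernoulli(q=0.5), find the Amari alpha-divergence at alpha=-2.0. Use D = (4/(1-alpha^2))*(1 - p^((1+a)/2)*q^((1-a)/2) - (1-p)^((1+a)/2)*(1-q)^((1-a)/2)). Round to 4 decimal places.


Amari alpha-divergence:
D = (4/(1-alpha^2))*(1 - p^((1+a)/2)*q^((1-a)/2) - (1-p)^((1+a)/2)*(1-q)^((1-a)/2)).
alpha = -2.0, p = 0.05, q = 0.5.
e1 = (1+alpha)/2 = -0.5, e2 = (1-alpha)/2 = 1.5.
t1 = p^e1 * q^e2 = 0.05^-0.5 * 0.5^1.5 = 1.581139.
t2 = (1-p)^e1 * (1-q)^e2 = 0.95^-0.5 * 0.5^1.5 = 0.362738.
4/(1-alpha^2) = -1.333333.
D = -1.333333*(1 - 1.581139 - 0.362738) = 1.2585

1.2585


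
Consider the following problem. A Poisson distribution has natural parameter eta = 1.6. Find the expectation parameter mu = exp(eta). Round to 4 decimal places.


Expectation parameter for Poisson exponential family:
mu = exp(eta).
eta = 1.6.
mu = exp(1.6) = 4.9530

4.9530


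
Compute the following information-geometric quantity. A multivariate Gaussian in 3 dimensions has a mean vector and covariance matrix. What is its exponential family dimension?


Exponential family dimension calculation:
For 3-dim MVN: mean has 3 params, covariance has 3*4/2 = 6 unique entries.
Total dim = 3 + 6 = 9.

9


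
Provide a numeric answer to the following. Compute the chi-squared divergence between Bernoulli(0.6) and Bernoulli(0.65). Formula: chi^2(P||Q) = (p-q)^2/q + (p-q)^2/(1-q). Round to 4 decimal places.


Chi-squared divergence between Bernoulli distributions:
chi^2 = (p-q)^2/q + (p-q)^2/(1-q).
p = 0.6, q = 0.65, p-q = -0.05.
(p-q)^2 = 0.0025.
term1 = 0.0025/0.65 = 0.003846.
term2 = 0.0025/0.35 = 0.007143.
chi^2 = 0.003846 + 0.007143 = 0.0110

0.0110


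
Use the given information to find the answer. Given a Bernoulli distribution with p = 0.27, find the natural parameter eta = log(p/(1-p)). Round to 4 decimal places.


Natural parameter for Bernoulli: eta = log(p/(1-p)).
p = 0.27, 1-p = 0.73.
p/(1-p) = 0.369863.
eta = log(0.369863) = -0.9946

-0.9946


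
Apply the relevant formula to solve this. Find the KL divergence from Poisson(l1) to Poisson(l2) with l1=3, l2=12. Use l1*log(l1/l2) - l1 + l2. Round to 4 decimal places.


KL divergence for Poisson:
KL = l1*log(l1/l2) - l1 + l2.
l1 = 3, l2 = 12.
log(3/12) = -1.386294.
l1*log(l1/l2) = 3 * -1.386294 = -4.158883.
KL = -4.158883 - 3 + 12 = 4.8411

4.8411


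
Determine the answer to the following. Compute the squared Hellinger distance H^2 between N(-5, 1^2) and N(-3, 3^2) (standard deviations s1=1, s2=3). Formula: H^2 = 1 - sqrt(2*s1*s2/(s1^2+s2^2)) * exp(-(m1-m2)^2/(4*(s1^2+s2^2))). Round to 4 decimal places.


Squared Hellinger distance for Gaussians:
H^2 = 1 - sqrt(2*s1*s2/(s1^2+s2^2)) * exp(-(m1-m2)^2/(4*(s1^2+s2^2))).
s1^2 = 1, s2^2 = 9, s1^2+s2^2 = 10.
sqrt(2*1*3/(10)) = 0.774597.
(m1-m2)^2 = (-2)^2 = 4.
exp(-4/(4*10)) = exp(-0.1) = 0.904837.
H^2 = 1 - 0.774597*0.904837 = 0.2991

0.2991


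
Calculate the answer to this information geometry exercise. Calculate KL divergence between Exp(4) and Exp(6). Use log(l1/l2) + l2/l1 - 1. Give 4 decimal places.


KL divergence for exponential family:
KL = log(l1/l2) + l2/l1 - 1.
log(4/6) = -0.405465.
6/4 = 1.5.
KL = -0.405465 + 1.5 - 1 = 0.0945

0.0945


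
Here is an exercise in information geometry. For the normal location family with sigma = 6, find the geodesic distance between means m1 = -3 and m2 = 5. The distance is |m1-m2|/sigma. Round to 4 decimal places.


On the fixed-variance normal subfamily, geodesic distance = |m1-m2|/sigma.
|-3 - 5| = 8.
sigma = 6.
d = 8/6 = 1.3333

1.3333


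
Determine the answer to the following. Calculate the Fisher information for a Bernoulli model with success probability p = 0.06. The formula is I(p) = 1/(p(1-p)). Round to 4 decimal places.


For Bernoulli(p), Fisher information is I(p) = 1/(p*(1-p)).
p = 0.06, 1-p = 0.94.
p*(1-p) = 0.0564.
I(p) = 1/0.0564 = 17.7305

17.7305


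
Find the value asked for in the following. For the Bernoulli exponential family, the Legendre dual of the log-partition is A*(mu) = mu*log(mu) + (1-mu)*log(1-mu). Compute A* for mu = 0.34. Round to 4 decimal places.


Legendre transform for Bernoulli:
A*(mu) = mu*log(mu) + (1-mu)*log(1-mu).
mu = 0.34, 1-mu = 0.66.
mu*log(mu) = 0.34*log(0.34) = -0.366795.
(1-mu)*log(1-mu) = 0.66*log(0.66) = -0.27424.
A* = -0.366795 + -0.27424 = -0.6410

-0.6410


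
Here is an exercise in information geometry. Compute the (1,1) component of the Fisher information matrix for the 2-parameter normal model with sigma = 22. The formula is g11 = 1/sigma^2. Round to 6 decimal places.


For the 2-parameter normal family, the Fisher metric has:
  g11 = 1/sigma^2, g22 = 2/sigma^2.
sigma = 22, sigma^2 = 484.
g11 = 0.002066

0.002066


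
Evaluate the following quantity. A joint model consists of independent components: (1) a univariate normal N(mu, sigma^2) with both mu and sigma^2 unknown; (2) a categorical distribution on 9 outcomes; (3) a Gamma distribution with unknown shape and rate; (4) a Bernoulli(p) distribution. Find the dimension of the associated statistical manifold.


The dimension of a statistical manifold equals the number of free
(independent) real parameters of the model. For a product of independent
blocks the parameter counts add.
- normal (mu, sigma^2): 2.
- categorical on 9 outcomes (probabilities sum to 1): 9-1 = 8.
- Gamma (shape, rate): 2.
- Bernoulli (p): 1.
Total = 2 + 8 + 2 + 1 = 13.
Dimension = 13

13


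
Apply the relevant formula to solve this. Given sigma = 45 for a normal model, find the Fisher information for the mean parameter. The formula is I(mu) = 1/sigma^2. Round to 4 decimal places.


The Fisher information for the mean of a normal distribution is I(mu) = 1/sigma^2.
sigma = 45, so sigma^2 = 2025.
I(mu) = 1/2025 = 0.0005

0.0005


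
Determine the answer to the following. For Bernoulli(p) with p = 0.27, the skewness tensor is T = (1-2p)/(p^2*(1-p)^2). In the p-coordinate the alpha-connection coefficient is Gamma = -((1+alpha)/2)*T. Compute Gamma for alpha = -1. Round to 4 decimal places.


Skewness (Amari-Chentsov) tensor: T = (1-2p)/(p^2*(1-p)^2).
p = 0.27, 1-2p = 0.46, p^2 = 0.0729, (1-p)^2 = 0.5329.
T = 0.46/(0.0729 * 0.5329) = 11.840896.
In the p-coordinate, Gamma^(alpha) = Gamma^(0) - (alpha/2)*T with Gamma^(0) = (1/2)*g'(p) = -T/2,
so Gamma^(alpha) = -((1+alpha)/2)*T.
alpha = -1, -(1+alpha)/2 = 0.0.
Gamma = 0.0 * 11.840896 = 0.0000

0.0000


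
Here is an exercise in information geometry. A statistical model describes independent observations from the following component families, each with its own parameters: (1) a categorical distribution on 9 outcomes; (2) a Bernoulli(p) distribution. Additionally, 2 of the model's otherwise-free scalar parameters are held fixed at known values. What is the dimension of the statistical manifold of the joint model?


The dimension of a statistical manifold equals the number of free
(independent) real parameters of the model. For a product of independent
blocks the parameter counts add.
- categorical on 9 outcomes (probabilities sum to 1): 9-1 = 8.
- Bernoulli (p): 1.
Total = 8 + 1 = 9.
2 parameter(s) fixed at known values: 9 - 2 = 7.
Dimension = 7

7


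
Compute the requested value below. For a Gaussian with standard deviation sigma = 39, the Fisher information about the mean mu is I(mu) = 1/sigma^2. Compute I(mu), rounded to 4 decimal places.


The Fisher information for the mean of a normal distribution is I(mu) = 1/sigma^2.
sigma = 39, so sigma^2 = 1521.
I(mu) = 1/1521 = 0.0007

0.0007


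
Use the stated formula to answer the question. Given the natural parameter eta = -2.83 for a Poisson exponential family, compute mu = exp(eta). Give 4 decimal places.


Expectation parameter for Poisson exponential family:
mu = exp(eta).
eta = -2.83.
mu = exp(-2.83) = 0.0590

0.0590


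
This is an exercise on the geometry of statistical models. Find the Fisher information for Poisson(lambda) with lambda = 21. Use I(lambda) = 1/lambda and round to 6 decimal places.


Fisher information for Poisson: I(lambda) = 1/lambda.
lambda = 21.
I(lambda) = 1/21 = 0.047619

0.047619


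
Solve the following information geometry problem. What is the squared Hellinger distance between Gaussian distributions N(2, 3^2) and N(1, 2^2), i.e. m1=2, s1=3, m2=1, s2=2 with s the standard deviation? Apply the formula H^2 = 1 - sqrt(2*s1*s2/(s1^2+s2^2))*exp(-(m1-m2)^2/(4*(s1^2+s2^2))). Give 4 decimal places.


Squared Hellinger distance for Gaussians:
H^2 = 1 - sqrt(2*s1*s2/(s1^2+s2^2)) * exp(-(m1-m2)^2/(4*(s1^2+s2^2))).
s1^2 = 9, s2^2 = 4, s1^2+s2^2 = 13.
sqrt(2*3*2/(13)) = 0.960769.
(m1-m2)^2 = (1)^2 = 1.
exp(-1/(4*13)) = exp(-0.019231) = 0.980953.
H^2 = 1 - 0.960769*0.980953 = 0.0575

0.0575


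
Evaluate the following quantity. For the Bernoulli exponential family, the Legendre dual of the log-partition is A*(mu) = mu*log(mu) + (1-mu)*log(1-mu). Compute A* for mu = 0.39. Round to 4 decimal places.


Legendre transform for Bernoulli:
A*(mu) = mu*log(mu) + (1-mu)*log(1-mu).
mu = 0.39, 1-mu = 0.61.
mu*log(mu) = 0.39*log(0.39) = -0.367227.
(1-mu)*log(1-mu) = 0.61*log(0.61) = -0.301521.
A* = -0.367227 + -0.301521 = -0.6687

-0.6687


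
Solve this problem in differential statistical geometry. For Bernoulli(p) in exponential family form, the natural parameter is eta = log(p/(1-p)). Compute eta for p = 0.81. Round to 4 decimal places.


Natural parameter for Bernoulli: eta = log(p/(1-p)).
p = 0.81, 1-p = 0.19.
p/(1-p) = 4.263158.
eta = log(4.263158) = 1.4500

1.4500


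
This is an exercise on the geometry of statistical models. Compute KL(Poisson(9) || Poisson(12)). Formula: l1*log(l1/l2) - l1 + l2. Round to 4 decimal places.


KL divergence for Poisson:
KL = l1*log(l1/l2) - l1 + l2.
l1 = 9, l2 = 12.
log(9/12) = -0.287682.
l1*log(l1/l2) = 9 * -0.287682 = -2.589139.
KL = -2.589139 - 9 + 12 = 0.4109

0.4109
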